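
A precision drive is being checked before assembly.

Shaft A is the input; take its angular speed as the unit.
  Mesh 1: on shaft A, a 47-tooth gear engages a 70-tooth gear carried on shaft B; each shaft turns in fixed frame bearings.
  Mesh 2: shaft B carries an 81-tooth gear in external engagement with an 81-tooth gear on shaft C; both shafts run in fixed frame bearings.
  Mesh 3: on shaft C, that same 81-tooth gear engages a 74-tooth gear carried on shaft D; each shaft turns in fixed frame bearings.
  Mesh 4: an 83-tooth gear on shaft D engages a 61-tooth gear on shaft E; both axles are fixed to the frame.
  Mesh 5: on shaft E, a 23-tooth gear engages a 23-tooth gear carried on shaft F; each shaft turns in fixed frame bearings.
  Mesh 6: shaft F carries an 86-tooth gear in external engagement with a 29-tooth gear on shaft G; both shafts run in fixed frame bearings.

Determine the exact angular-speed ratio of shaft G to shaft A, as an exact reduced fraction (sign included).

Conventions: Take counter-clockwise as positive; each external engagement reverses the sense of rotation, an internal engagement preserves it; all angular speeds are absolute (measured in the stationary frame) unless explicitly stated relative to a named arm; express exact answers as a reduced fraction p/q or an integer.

13587183/4581710

class = fixed-axis compound train [6 meshes; 6 ratios multiply, 6 sense flips]
mesh 1 [47T→70T]: running ratio 47/70, sense −
mesh 2 [81T→81T]: running ratio 47/70, sense +
mesh 3 [81T→74T]: running ratio 3807/5180, sense −
mesh 4 [83T→61T]: running ratio 315981/315980, sense +
mesh 5 [23T→23T]: running ratio 315981/315980, sense −
mesh 6 [86T→29T]: running ratio 13587183/4581710, sense +
ω_out/ω_in = 13587183/4581710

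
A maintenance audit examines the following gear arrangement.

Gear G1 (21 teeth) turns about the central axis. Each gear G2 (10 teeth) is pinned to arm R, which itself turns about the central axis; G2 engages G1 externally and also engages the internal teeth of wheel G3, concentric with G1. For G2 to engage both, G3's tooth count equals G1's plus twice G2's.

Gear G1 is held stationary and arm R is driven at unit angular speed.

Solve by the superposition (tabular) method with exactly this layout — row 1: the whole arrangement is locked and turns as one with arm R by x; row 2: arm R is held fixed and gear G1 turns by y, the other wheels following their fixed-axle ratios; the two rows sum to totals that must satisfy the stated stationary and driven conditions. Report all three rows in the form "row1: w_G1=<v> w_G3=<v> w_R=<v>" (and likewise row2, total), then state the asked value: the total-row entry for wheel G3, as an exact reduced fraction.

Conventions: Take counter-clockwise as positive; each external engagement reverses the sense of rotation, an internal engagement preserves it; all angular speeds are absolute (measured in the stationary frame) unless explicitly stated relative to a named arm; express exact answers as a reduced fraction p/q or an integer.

row1: w_G1=1 w_G3=1 w_R=1
row2: w_G1=-1 w_G3=21/41 w_R=0
total: w_G1=0 w_G3=62/41 w_R=1
asked value: 62/41

recognized (axles ride arm R): planetary set, 21/10/41 teeth
row 1 (train locked, turned with arm): all members turn x
superposition row 2 [arm held]: sun y, ring −(21/41)·y, arm 0
boundary: total ω_sun = x + y = 0 and total ω_arm = x = 1  ⇒  y = -1, x = 1
row 2 ring = −(21/41)·(-1) = 21/41
totals (row 1 + row 2): sun 1 + (-1) = 0, ring 1 + 21/41 = 62/41, arm 1 + 0 = 1
asked cell (total, ring) = 62/41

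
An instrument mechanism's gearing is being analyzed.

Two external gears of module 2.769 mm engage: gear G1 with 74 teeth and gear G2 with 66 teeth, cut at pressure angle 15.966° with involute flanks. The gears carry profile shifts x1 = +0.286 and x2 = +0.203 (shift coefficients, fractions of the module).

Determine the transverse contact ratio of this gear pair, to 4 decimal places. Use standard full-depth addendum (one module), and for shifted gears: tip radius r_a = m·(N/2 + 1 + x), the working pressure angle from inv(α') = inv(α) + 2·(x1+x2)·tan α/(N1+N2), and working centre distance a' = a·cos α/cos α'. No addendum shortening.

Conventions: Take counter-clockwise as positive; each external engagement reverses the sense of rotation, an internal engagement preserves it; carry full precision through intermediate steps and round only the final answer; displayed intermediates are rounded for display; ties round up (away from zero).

1.9974

topology: single-mesh involute geometry — m = 2.769, 74T/66T pair
base radii: r_b1 = 98.500885, r_b2 = 87.852141
tip radii: r_a1 = 106.013934, r_a2 = 94.708107
inv(α') = inv(15.966°) + 2·(+0.286+0.203)·tan α/(74+66) = 0.00944266  ⇒  α' = 17.25220°
a' = a·cos α / cos α' = 193.8300·cos 15.966°/cos 17.25220° = 195.132309
action lengths: √(r_a1²−r_b1²) = 39.198595, √(r_a2²−r_b2²) = 35.378339
base pitch p_b = π·m·cos α = 8.363504
CR = (39.198595 + 35.378339 − 195.132309·sin 17.25220°)/8.363504 = 1.997361
contact ratio ≈ 1.9974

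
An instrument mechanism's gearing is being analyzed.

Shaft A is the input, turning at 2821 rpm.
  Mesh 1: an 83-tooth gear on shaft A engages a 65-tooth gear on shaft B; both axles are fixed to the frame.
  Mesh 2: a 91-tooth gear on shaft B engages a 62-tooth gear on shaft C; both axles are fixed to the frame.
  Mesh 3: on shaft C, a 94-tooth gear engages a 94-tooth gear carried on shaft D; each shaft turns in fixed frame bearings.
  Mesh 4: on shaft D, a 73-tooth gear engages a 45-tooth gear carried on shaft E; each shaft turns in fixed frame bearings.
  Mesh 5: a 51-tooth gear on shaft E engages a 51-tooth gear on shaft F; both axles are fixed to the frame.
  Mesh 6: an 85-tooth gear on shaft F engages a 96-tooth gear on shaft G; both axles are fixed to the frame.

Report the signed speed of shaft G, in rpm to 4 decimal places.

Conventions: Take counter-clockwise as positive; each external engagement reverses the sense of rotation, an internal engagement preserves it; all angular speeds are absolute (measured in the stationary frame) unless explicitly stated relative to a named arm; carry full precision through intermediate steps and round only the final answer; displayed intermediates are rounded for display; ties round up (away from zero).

+7594.0869 rpm

recognized (7 fixed axles, 6 meshes): fixed-axis compound train
mesh 1 [83T→65T]: ω = 2821.0000×83/65 = 3602.2000 rpm, sense flips to −
mesh 2 [91T→62T]: ω = 3602.2000×91/62 = 5287.1000 rpm, sense flips to +
mesh 3 [94T→94T]: ω = 5287.1000×94/94 = 5287.1000 rpm, sense flips to −
mesh 4 [73T→45T]: ω = 5287.1000×73/45 = 8576.8511 rpm, sense flips to +
mesh 5 [51T→51T]: ω = 8576.8511×51/51 = 8576.8511 rpm, sense flips to −
mesh 6 [85T→96T]: ω = 8576.8511×85/96 = 7594.0869 rpm, sense flips to +
signed output speed = +7594.0869 rpm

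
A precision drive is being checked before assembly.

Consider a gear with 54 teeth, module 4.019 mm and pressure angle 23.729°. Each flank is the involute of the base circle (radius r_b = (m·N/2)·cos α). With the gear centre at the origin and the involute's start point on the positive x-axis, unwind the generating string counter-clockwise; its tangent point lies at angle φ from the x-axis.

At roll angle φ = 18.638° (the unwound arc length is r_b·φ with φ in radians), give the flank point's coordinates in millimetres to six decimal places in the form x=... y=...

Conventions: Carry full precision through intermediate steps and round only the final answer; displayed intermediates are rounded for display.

x=104.456845 y=1.127787

single-mesh involute tooth geometry (54T wheel at module 4.019)
pitch radius r_p = m·N/2 = 4.019·54/2 = 108.513000
base radius r_b = r_p·cos α = 108.513000·cos 23.729° = 99.339206
roll angle φ = 18.638° = 0.32529447 rad
x = r_b·(cos φ + φ·sin φ) = 104.456845
y = r_b·(sin φ − φ·cos φ) = 1.127787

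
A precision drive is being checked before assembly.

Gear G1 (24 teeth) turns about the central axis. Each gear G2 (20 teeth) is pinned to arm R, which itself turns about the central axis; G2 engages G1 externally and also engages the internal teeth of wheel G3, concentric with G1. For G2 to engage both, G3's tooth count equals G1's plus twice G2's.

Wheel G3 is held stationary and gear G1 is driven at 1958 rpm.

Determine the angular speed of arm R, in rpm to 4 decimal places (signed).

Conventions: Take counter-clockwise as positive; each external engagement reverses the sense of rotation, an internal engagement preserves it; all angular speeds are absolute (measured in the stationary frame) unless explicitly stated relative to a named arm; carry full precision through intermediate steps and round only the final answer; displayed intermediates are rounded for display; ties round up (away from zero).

+534.0000 rpm

recognized (axles ride arm R): planetary set, 24/20/64 teeth
normalise by the input: solve with ω_sun = 1, then scale by 1958 rpm
ring teeth: 24 + 2·20 = 64
24(ω_sun−ω_arm) = −64(ω_ring−ω_arm),  ω_ring = 0, ω_sun = 1
24(1−ω_arm) = −64(0−ω_arm)  ⇒  88·ω_arm = 24  ⇒  ω_arm = 3/11
scale: ω_arm = 3/11 × 1958 rpm = +534.0000 rpm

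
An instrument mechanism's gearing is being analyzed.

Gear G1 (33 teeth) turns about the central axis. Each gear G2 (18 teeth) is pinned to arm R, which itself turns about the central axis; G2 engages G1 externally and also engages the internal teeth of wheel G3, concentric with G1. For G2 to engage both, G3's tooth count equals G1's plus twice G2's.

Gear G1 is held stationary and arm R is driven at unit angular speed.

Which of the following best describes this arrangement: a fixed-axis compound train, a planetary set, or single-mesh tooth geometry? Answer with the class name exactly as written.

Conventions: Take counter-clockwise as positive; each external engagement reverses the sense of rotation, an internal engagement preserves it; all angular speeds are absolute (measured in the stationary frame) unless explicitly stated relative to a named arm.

planetary set

planetary set (33T centre, 18T on arm, 69T internal) — Willis relation
classification: planetary set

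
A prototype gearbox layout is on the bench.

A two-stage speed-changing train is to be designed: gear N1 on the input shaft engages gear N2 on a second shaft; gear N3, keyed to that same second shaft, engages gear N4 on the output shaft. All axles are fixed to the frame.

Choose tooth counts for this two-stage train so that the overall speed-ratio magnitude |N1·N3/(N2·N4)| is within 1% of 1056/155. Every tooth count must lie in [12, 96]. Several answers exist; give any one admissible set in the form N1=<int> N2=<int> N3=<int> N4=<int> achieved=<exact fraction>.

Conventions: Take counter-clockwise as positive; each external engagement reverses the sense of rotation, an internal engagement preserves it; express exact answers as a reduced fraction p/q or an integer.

design class (target 1056/155): fixed-axis compound train
target = 1056/155 in lowest terms: an exact hit needs N1·N3 = k·1056 and N2·N4 = k·155 for one integer k, every count in [12, 96]; additionally prefer no 1:1 stage (N1 ≠ N2, N3 ≠ N4)
k = 1…2: no 1:1-free in-range split of k·1056 and k·155 into factor pairs; take k = 3
k = 3: N1·N3 = 3168 = 33·96, N2·N4 = 465 = 15·31
achieved = 33·96/(15·31) = 1056/155; |achieved − target| = 0 ≤ 264/3875 ✓

N1=33 N2=15 N3=96 N4=31 achieved=1056/155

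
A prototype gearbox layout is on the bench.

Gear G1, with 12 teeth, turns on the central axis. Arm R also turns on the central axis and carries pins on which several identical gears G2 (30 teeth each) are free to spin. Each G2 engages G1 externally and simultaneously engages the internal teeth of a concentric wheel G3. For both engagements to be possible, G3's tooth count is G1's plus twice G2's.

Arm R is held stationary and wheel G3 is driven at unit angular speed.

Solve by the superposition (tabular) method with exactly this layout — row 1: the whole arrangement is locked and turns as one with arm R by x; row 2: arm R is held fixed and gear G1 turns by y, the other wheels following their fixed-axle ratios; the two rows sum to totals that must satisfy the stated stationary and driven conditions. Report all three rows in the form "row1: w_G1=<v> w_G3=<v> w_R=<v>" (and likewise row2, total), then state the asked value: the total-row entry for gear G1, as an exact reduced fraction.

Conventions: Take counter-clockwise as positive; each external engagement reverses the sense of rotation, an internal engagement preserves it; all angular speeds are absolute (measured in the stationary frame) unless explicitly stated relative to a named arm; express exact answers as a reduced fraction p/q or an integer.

class = planetary set [G3 = 12+2·30 = 72; Willis about the carrier]
superposition row 1 [locked train]: every member turns x
row 2 (arm held, sun turns y): ω_ring = −(12/72)·y, ω_arm = 0
boundary: total ω_arm = x = 0 and total ω_ring = x − (12/72)·y = 1  ⇒  y = -6, x = 0
row 2 ring = −(12/72)·(-6) = 1
totals (row 1 + row 2): sun 0 + (-6) = -6, ring 0 + 1 = 1, arm 0 + 0 = 0
asked cell (total, sun) = -6

row1: w_G1=0 w_G3=0 w_R=0
row2: w_G1=-6 w_G3=1 w_R=0
total: w_G1=-6 w_G3=1 w_R=0
asked value: -6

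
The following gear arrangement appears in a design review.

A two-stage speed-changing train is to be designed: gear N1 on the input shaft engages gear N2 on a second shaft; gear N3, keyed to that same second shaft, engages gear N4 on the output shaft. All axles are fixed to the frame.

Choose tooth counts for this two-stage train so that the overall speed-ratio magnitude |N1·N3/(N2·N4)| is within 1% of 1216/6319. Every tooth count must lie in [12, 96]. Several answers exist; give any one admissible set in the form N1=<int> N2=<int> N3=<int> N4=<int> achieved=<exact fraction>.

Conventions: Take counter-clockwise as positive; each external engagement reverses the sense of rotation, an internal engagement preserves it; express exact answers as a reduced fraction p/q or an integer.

N1=16 N2=71 N3=76 N4=89 achieved=1216/6319

topology: fixed-axis compound train — 2 stages, target 1216/6319
target = 1216/6319 in lowest terms: an exact hit needs N1·N3 = k·1216 and N2·N4 = k·6319 for one integer k, every count in [12, 96]; additionally prefer no 1:1 stage (N1 ≠ N2, N3 ≠ N4)
k = 1: N1·N3 = 1216 = 16·76, N2·N4 = 6319 = 71·89
achieved = 16·76/(71·89) = 1216/6319; |achieved − target| = 0 ≤ 304/157975 ✓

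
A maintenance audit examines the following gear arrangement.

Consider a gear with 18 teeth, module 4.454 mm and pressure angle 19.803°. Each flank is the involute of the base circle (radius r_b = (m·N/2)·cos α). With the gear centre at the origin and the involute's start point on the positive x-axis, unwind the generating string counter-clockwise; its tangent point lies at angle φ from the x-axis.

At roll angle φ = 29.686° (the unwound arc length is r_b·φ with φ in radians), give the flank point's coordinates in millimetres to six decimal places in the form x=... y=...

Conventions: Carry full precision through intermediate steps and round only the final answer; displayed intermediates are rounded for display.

x=42.443022 y=1.702086

class = single-mesh tooth geometry [base-circle involute, m = 4.454, 18T]
pitch radius r_p = m·N/2 = 4.454·18/2 = 40.086000
base radius r_b = r_p·cos α = 40.086000·cos 19.803° = 37.715435
roll angle φ = 29.686° = 0.51811844 rad
x = r_b·(cos φ + φ·sin φ) = 42.443022
y = r_b·(sin φ − φ·cos φ) = 1.702086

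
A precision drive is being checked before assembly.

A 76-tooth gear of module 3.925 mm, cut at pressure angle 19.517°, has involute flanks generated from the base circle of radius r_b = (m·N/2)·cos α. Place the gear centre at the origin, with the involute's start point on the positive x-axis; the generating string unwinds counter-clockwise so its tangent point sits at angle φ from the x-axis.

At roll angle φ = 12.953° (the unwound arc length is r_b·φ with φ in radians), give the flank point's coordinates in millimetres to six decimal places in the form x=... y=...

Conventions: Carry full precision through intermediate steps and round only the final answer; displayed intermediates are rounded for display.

single-mesh involute tooth geometry (76T wheel at module 3.925)
pitch radius r_p = m·N/2 = 3.925·76/2 = 149.150000
base radius r_b = r_p·cos α = 149.150000·cos 19.517° = 140.580200
roll angle φ = 12.953° = 0.22607250 rad
x = r_b·(cos φ + φ·sin φ) = 144.126870
y = r_b·(sin φ − φ·cos φ) = 0.538673

x=144.126870 y=0.538673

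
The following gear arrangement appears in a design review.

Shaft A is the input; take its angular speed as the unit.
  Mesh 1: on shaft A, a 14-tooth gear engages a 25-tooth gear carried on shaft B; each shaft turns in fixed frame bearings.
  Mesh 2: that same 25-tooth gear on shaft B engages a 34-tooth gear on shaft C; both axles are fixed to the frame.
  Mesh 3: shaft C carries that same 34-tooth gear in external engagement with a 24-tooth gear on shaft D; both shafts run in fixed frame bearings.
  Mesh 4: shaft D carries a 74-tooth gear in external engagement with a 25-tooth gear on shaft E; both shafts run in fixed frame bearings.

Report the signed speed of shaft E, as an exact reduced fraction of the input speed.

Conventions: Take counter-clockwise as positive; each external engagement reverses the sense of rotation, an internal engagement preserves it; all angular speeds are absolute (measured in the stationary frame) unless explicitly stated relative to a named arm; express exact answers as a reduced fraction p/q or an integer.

4-mesh fixed-axis compound train (all bearings frame-fixed)
mesh 1 [14T→25T]: |ω|/ω_in = 1×14/25 = 14/25, sense flips to −
mesh 2 [25T→34T]: |ω|/ω_in = (14/25)×25/34 = 7/17, sense flips to +
mesh 3 [34T→24T]: |ω|/ω_in = (7/17)×34/24 = 7/12, sense flips to −
mesh 4 [74T→25T]: |ω|/ω_in = (7/12)×74/25 = 259/150, sense flips to +
signed output speed (× input speed) = 259/150

259/150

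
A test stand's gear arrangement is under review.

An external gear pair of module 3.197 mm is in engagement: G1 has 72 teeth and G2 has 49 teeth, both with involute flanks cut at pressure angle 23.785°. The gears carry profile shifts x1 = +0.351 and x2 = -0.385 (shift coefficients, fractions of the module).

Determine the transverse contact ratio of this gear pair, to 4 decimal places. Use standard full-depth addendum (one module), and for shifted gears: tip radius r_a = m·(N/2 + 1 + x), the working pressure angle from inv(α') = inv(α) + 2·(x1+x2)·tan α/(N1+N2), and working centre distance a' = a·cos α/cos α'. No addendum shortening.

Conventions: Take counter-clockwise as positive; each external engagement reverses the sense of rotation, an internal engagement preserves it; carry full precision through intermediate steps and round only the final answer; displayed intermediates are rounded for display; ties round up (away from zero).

recognized (one external pair, fixed centres): single-mesh tooth geometry, m = 3.197, N1 = 72, N2 = 49
base radii: r_b1 = 105.316694, r_b2 = 71.673861
tip radii: r_a1 = 119.411147, r_a2 = 80.292655
inv(α') = inv(23.785°) + 2·(+0.351-0.385)·tan α/(72+49) = 0.02536561  ⇒  α' = 23.71169°
a' = a·cos α / cos α' = 193.4185·cos 23.785°/cos 23.71169° = 193.309644
action lengths: √(r_a1²−r_b1²) = 56.279801, √(r_a2²−r_b2²) = 36.190718
base pitch p_b = π·m·cos α = 9.190615
CR = (56.279801 + 36.190718 − 193.309644·sin 23.71169°)/9.190615 = 1.603160
contact ratio ≈ 1.6032

1.6032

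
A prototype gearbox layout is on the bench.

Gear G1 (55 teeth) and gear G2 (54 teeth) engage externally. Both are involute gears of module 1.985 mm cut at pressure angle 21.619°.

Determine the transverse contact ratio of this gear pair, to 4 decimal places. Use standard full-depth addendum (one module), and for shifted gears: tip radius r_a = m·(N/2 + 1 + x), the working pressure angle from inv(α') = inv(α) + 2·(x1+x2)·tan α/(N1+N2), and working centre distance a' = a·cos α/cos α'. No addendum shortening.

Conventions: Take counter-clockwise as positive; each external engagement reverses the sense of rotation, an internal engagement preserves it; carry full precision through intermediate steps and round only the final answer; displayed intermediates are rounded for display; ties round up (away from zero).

class = single-mesh tooth geometry [involute pair 55T × 54T, m = 1.985]
base radii: r_b1 = 50.747507, r_b2 = 49.824825
tip radii: r_a1 = 56.572500, r_a2 = 55.580000
no profile shift: α' = α, a' = a
action lengths: √(r_a1²−r_b1²) = 25.002765, √(r_a2²−r_b2²) = 24.629721
base pitch p_b = π·m·cos α = 5.797382
CR = (25.002765 + 24.629721 − 108.182500·sin 21.61900°)/5.797382 = 1.686019
contact ratio ≈ 1.6860

1.6860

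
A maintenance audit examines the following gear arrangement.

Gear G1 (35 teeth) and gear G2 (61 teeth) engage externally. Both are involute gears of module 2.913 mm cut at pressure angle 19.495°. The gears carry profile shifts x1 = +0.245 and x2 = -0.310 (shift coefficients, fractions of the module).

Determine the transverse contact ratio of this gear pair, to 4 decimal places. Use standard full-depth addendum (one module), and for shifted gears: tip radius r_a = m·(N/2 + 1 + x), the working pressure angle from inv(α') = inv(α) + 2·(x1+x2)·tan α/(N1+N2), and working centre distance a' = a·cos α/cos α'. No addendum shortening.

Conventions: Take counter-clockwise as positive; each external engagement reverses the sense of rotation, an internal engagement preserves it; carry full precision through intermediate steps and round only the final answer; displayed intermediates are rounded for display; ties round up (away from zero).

1.7456

single-mesh involute tooth geometry (35T engaging 61T at module 2.913)
base radii: r_b1 = 48.054991, r_b2 = 83.752985
tip radii: r_a1 = 54.604185, r_a2 = 90.856470
inv(α') = inv(19.495°) + 2·(+0.245-0.310)·tan α/(35+61) = 0.01328903  ⇒  α' = 19.27312°
a' = a·cos α / cos α' = 139.8240·cos 19.495°/cos 19.27312° = 139.633616
action lengths: √(r_a1²−r_b1²) = 25.929420, √(r_a2²−r_b2²) = 35.218399
base pitch p_b = π·m·cos α = 8.626812
CR = (25.929420 + 35.218399 − 139.633616·sin 19.27312°)/8.626812 = 1.745573
contact ratio ≈ 1.7456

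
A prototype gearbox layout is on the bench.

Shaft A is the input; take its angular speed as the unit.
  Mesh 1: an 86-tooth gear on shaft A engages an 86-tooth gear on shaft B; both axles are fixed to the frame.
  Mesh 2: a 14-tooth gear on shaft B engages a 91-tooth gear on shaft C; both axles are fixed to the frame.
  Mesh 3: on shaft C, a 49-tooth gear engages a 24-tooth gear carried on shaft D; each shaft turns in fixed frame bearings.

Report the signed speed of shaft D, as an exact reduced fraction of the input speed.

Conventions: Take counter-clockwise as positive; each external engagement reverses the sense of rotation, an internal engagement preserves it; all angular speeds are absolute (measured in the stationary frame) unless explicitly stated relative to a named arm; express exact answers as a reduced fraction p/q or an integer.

-49/156

3-mesh fixed-axis compound train (all bearings frame-fixed)
mesh 1 [86T→86T]: |ω|/ω_in = 1×86/86 = 1, sense flips to −
mesh 2 [14T→91T]: |ω|/ω_in = 1×14/91 = 2/13, sense flips to +
mesh 3 [49T→24T]: |ω|/ω_in = (2/13)×49/24 = 49/156, sense flips to −
signed output speed (× input speed) = -49/156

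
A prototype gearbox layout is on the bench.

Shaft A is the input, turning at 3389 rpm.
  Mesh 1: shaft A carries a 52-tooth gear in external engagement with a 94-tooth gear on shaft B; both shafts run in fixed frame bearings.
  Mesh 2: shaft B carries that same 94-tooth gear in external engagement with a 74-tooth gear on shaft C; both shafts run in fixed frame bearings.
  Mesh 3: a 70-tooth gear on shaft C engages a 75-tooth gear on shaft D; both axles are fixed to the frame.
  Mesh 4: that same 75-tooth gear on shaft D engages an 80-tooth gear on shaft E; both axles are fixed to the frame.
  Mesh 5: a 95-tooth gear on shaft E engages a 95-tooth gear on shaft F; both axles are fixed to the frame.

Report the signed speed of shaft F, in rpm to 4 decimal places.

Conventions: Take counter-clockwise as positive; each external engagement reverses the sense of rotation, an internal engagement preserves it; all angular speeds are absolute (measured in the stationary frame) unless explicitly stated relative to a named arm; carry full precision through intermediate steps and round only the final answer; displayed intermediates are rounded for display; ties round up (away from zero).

class = fixed-axis compound train [5 meshes; 5 ratios multiply, 5 sense flips]
mesh 1 [52T→94T]: ω = 3389.0000×52/94 = 1874.7660 rpm, sense flips to −
mesh 2 [94T→74T]: ω = 1874.7660×94/74 = 2381.4595 rpm, sense flips to +
mesh 3 [70T→75T]: ω = 2381.4595×70/75 = 2222.6955 rpm, sense flips to −
mesh 4 [75T→80T]: ω = 2222.6955×75/80 = 2083.7770 rpm, sense flips to +
mesh 5 [95T→95T]: ω = 2083.7770×95/95 = 2083.7770 rpm, sense flips to −
signed output speed = -2083.7770 rpm

-2083.7770 rpm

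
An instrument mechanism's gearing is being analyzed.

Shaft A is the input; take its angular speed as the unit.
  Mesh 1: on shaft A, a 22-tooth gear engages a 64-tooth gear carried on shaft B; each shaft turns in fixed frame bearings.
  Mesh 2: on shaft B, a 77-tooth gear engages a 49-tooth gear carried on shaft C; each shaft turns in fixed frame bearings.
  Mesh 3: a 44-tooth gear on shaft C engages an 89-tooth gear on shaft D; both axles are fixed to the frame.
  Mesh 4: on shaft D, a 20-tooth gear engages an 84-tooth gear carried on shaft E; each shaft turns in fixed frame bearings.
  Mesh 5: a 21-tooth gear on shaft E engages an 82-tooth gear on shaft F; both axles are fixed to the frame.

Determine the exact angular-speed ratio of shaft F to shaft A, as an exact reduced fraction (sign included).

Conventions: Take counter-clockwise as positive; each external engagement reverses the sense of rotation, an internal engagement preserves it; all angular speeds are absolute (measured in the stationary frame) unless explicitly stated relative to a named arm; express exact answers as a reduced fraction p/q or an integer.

class = fixed-axis compound train [5 meshes; 5 ratios multiply, 5 sense flips]
mesh 1 [22T→64T]: running ratio 11/32, sense −
mesh 2 [77T→49T]: running ratio 121/224, sense +
mesh 3 [44T→89T]: running ratio 1331/4984, sense −
mesh 4 [20T→84T]: running ratio 6655/104664, sense +
mesh 5 [21T→82T]: running ratio 6655/408688, sense −
ω_out/ω_in = -6655/408688

-6655/408688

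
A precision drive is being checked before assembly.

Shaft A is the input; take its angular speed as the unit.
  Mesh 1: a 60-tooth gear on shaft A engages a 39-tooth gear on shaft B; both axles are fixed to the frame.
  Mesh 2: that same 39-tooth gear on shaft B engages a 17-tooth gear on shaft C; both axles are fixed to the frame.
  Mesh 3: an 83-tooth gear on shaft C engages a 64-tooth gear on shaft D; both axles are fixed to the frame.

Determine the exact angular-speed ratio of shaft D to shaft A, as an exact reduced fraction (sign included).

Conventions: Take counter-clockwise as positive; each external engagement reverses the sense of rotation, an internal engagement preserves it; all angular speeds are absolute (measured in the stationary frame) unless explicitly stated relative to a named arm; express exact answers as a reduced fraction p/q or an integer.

-1245/272

class = fixed-axis compound train [3 meshes; 3 ratios multiply, 3 sense flips]
mesh 1 [60T→39T]: running ratio 20/13, sense −
mesh 2 [39T→17T]: running ratio 60/17, sense +
mesh 3 [83T→64T]: running ratio 1245/272, sense −
ω_out/ω_in = -1245/272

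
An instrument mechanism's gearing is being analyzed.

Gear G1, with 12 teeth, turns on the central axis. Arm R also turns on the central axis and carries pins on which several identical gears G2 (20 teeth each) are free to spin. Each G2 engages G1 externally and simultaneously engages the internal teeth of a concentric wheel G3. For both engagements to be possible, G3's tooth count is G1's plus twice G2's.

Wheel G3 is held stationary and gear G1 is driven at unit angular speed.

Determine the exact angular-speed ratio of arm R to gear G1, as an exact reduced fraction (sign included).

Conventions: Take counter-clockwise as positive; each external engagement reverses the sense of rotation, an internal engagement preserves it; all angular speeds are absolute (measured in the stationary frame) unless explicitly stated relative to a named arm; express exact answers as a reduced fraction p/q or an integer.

3/16

topology: planetary set — G1 12T / G2 20T / G3 52T, arm = carrier (Willis)
ring teeth: 12 + 2·20 = 52
12(ω_sun−ω_arm) = −52(ω_ring−ω_arm),  ω_ring = 0, ω_sun = 1
12(1−ω_arm) = −52(0−ω_arm)  ⇒  64·ω_arm = 12  ⇒  ω_arm = 3/16
ω_out/ω_in = 3/16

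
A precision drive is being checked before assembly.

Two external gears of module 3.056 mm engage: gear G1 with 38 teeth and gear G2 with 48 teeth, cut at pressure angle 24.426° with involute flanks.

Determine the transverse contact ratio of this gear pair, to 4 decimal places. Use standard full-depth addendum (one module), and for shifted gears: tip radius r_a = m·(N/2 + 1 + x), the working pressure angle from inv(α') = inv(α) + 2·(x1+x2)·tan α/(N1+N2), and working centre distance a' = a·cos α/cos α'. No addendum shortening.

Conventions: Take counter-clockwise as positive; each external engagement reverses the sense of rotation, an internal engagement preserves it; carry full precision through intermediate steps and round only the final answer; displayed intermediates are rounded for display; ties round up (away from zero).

1.5382

single-mesh involute tooth geometry (38T engaging 48T at module 3.056)
base radii: r_b1 = 52.867046, r_b2 = 66.779426
tip radii: r_a1 = 61.120000, r_a2 = 76.400000
no profile shift: α' = α, a' = a
action lengths: √(r_a1²−r_b1²) = 30.671320, √(r_a2²−r_b2²) = 37.114259
base pitch p_b = π·m·cos α = 8.741406
CR = (30.671320 + 37.114259 − 131.408000·sin 24.42600°)/8.741406 = 1.538202
contact ratio ≈ 1.5382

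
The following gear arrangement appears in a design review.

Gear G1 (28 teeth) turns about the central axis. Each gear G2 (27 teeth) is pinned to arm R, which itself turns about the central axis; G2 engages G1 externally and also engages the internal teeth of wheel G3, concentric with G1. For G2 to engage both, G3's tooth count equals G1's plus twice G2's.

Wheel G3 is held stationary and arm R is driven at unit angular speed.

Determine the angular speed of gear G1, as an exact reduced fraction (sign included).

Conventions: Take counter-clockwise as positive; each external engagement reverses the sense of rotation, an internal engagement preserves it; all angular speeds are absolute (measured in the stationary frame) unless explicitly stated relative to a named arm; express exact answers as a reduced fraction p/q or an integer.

planetary set (28T centre, 27T on arm, 82T internal) — Willis relation
ring teeth: 28 + 2·27 = 82
28(ω_sun−ω_arm) = −82(ω_ring−ω_arm),  ω_ring = 0, ω_arm = 1
ω_sun = 1 − (82/28)(0−1) = 55/14
exact speed ratio = 55/14

55/14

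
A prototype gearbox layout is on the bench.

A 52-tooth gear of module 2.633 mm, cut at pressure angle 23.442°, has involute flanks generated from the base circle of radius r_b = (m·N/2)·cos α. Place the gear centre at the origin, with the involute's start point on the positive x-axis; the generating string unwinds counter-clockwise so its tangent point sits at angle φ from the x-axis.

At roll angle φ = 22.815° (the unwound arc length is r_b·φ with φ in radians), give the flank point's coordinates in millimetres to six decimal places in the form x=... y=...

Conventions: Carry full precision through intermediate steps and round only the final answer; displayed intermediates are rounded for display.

single-mesh involute tooth geometry (52T wheel at module 2.633)
pitch radius r_p = m·N/2 = 2.633·52/2 = 68.458000
base radius r_b = r_p·cos α = 68.458000·cos 23.442° = 62.807699
roll angle φ = 22.815° = 0.39819687 rad
x = r_b·(cos φ + φ·sin φ) = 67.591464
y = r_b·(sin φ − φ·cos φ) = 1.301018

x=67.591464 y=1.301018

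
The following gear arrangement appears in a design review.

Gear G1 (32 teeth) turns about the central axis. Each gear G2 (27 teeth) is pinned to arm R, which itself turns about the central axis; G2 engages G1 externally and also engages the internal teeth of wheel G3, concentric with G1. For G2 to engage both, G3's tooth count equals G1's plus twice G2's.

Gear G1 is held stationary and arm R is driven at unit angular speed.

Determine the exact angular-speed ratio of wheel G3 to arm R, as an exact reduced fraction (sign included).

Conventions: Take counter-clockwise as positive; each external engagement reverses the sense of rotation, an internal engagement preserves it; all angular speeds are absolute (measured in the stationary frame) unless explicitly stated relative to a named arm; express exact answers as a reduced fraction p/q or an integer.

class = planetary set [G3 = 32+2·27 = 86; Willis about the carrier]
ring teeth: 32 + 2·27 = 86
32(ω_sun−ω_arm) = −86(ω_ring−ω_arm),  ω_sun = 0, ω_arm = 1
ω_ring = 1 − (32/86)(0−1) = 59/43
ω_out/ω_in = 59/43

59/43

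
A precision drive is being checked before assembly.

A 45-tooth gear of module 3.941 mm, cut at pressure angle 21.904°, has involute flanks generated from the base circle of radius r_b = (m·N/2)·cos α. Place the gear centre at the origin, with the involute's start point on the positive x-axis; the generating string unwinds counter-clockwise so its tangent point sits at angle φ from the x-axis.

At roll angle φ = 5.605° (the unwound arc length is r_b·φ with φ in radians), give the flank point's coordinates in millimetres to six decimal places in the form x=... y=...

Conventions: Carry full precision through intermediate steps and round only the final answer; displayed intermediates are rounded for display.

x=82.663972 y=0.025649

recognized (one wheel, involute flank): single-mesh tooth geometry, m = 3.941, N = 45
pitch radius r_p = m·N/2 = 3.941·45/2 = 88.672500
base radius r_b = r_p·cos α = 88.672500·cos 21.904° = 82.271251
roll angle φ = 5.605° = 0.09782570 rad
x = r_b·(cos φ + φ·sin φ) = 82.663972
y = r_b·(sin φ − φ·cos φ) = 0.025649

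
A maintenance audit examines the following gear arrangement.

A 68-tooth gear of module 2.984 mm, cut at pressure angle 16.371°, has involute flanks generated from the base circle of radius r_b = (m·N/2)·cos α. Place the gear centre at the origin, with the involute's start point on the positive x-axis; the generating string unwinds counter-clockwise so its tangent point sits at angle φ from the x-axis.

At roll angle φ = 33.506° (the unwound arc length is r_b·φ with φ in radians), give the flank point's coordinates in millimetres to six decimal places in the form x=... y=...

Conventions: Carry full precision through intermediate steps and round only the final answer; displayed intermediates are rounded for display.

x=112.591012 y=6.269840

recognized (one wheel, involute flank): single-mesh tooth geometry, m = 2.984, N = 68
pitch radius r_p = m·N/2 = 2.984·68/2 = 101.456000
base radius r_b = r_p·cos α = 101.456000·cos 16.371° = 97.342645
roll angle φ = 33.506° = 0.58479002 rad
x = r_b·(cos φ + φ·sin φ) = 112.591012
y = r_b·(sin φ − φ·cos φ) = 6.269840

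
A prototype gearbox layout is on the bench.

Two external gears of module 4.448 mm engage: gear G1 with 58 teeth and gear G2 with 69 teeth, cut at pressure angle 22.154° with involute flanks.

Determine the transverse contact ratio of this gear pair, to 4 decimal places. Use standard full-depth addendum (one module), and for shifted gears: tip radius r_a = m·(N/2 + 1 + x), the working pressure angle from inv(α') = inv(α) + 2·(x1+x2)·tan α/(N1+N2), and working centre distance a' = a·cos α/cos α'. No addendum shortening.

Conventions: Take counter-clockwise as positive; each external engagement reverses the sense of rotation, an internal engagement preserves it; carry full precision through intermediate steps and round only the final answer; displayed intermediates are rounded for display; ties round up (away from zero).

1.6793

recognized (one external pair, fixed centres): single-mesh tooth geometry, m = 4.448, N1 = 58, N2 = 69
base radii: r_b1 = 119.468990, r_b2 = 142.126902
tip radii: r_a1 = 133.440000, r_a2 = 157.904000
no profile shift: α' = α, a' = a
action lengths: √(r_a1²−r_b1²) = 59.442359, √(r_a2²−r_b2²) = 68.801287
base pitch p_b = π·m·cos α = 12.942169
CR = (59.442359 + 68.801287 − 282.448000·sin 22.15400°)/12.942169 = 1.679259
contact ratio ≈ 1.6793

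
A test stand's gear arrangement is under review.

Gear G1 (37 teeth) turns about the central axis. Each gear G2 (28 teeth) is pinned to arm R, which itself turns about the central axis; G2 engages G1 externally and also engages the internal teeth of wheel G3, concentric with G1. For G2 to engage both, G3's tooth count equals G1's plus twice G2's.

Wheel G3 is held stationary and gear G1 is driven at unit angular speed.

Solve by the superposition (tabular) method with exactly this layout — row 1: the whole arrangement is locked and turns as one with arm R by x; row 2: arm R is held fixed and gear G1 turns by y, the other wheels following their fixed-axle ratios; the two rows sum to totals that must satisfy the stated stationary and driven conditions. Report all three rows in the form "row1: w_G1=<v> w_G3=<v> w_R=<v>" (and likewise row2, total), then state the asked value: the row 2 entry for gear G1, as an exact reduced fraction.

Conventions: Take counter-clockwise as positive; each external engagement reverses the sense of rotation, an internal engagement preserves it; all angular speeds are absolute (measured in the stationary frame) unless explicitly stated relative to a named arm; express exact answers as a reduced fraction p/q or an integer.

row1: w_G1=37/130 w_G3=37/130 w_R=37/130
row2: w_G1=93/130 w_G3=-37/130 w_R=0
total: w_G1=1 w_G3=0 w_R=37/130
asked value: 93/130

class = planetary set [G3 = 37+2·28 = 93; Willis about the carrier]
superposition row 1 [locked train]: every member turns x
row 2 (arm held, sun turns y): ω_ring = −(37/93)·y, ω_arm = 0
boundary: total ω_ring = x − (37/93)·y = 0 and total ω_sun = x + y = 1  ⇒  y = 93/130, x = 37/130
row 2 ring = −(37/93)·93/130 = -37/130
totals (row 1 + row 2): sun 37/130 + 93/130 = 1, ring 37/130 + (-37/130) = 0, arm 37/130 + 0 = 37/130
asked cell (row2, sun) = 93/130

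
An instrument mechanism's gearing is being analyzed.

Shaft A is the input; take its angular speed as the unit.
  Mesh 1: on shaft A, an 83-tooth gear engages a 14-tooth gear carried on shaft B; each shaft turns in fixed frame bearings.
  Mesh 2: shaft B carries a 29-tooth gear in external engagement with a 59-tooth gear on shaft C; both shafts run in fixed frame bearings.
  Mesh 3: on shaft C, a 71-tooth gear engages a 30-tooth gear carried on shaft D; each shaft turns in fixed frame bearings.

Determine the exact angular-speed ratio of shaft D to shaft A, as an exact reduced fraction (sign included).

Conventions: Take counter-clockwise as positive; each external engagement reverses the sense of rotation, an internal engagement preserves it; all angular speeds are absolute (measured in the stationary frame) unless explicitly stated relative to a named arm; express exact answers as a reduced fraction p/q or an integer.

-170897/24780

class = fixed-axis compound train [3 meshes; 3 ratios multiply, 3 sense flips]
mesh 1 [83T→14T]: running ratio 83/14, sense −
mesh 2 [29T→59T]: running ratio 2407/826, sense +
mesh 3 [71T→30T]: running ratio 170897/24780, sense −
ω_out/ω_in = -170897/24780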